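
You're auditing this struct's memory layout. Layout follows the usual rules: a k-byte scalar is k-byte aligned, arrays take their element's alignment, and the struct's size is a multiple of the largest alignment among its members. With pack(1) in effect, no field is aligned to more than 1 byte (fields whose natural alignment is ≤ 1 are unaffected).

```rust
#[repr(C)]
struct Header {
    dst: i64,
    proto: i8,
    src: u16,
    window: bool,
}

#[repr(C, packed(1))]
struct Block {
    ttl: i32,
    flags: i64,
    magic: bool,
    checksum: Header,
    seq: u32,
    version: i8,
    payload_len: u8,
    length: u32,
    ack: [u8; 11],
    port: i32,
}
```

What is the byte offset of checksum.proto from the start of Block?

21

Header: 0..8  dst  (8B, 8-aligned); 8..9  proto  (1B, 1-aligned); 9..10  -- padding (1B); 10..12  src  (2B, 2-aligned); 12..13  window  (1B, 1-aligned); 13..16  -- tail padding (3B); sizeof = 16, alignof = 8
0..4  ttl  (4B, 1-aligned)
4..12  flags  (8B, 1-aligned)
12..13  magic  (1B, 1-aligned)
13..29  checksum  (16B, 1-aligned)
within Header: proto at 8
13 + 8 = 21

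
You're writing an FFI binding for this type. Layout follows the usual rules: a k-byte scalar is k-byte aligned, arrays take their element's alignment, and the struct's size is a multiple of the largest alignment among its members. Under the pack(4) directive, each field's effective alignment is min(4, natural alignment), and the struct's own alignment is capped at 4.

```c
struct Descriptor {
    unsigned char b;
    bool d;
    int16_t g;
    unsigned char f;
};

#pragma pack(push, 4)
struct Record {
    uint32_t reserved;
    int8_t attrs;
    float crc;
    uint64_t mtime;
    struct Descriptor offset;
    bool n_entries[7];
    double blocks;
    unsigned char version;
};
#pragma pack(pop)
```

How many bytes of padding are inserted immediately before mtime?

0

Descriptor: b at 0 (size 1, align 1) → ends 1; d at 1 (size 1, align 1) → ends 2; g at 2 (size 2, align 2) → ends 4; f at 4 (size 1, align 1) → ends 5; tail pad 1 to reach multiple of 2; total 6 bytes, alignment 2
reserved at 0 (size 4, align 4) → ends 4
attrs at 4 (size 1, align 1) → ends 5
pad 3 to align 4 for crc
crc at 8 (size 4, align 4) → ends 12
mtime at 12 (size 8, align 4) → ends 20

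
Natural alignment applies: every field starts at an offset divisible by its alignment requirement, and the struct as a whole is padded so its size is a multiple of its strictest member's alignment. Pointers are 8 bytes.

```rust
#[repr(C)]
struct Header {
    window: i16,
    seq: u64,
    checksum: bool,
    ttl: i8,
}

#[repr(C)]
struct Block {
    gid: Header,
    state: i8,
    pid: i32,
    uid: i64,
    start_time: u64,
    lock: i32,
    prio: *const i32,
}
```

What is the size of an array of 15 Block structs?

960

Header: 0..2  window  (2B, 2-aligned); 2..8  -- padding (6B); 8..16  seq  (8B, 8-aligned); 16..17  checksum  (1B, 1-aligned); 17..18  ttl  (1B, 1-aligned); 18..24  -- tail padding (6B); sizeof = 24, alignof = 8
0..24  gid  (24B, 8-aligned)
24..25  state  (1B, 1-aligned)
25..28  -- padding (3B)
28..32  pid  (4B, 4-aligned)
32..40  uid  (8B, 8-aligned)
40..48  start_time  (8B, 8-aligned)
48..52  lock  (4B, 4-aligned)
52..56  -- padding (4B)
56..64  prio  (8B, 8-aligned)
sizeof = 64, alignof = 8
array of 15: 15 × 64 = 960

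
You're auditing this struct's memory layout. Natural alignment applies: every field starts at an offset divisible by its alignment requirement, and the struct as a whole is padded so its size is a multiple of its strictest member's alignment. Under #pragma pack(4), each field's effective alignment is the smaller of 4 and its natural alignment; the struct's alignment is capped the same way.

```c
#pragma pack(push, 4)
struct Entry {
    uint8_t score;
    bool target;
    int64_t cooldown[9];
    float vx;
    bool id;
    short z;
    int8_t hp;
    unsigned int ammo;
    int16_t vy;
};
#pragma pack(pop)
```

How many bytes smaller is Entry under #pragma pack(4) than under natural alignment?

natural layout:
  0..1  score  (1B, 1-aligned)
  1..2  target  (1B, 1-aligned)
  2..8  -- padding (6B)
  8..80  cooldown  (72B, 8-aligned)
  80..84  vx  (4B, 4-aligned)
  84..85  id  (1B, 1-aligned)
  85..86  -- padding (1B)
  86..88  z  (2B, 2-aligned)
  88..89  hp  (1B, 1-aligned)
  89..92  -- padding (3B)
  92..96  ammo  (4B, 4-aligned)
  96..98  vy  (2B, 2-aligned)
  98..104  -- tail padding (6B)
  sizeof = 104, alignof = 8
packed(4) layout:
  0..1  score  (1B, 1-aligned)
  1..2  target  (1B, 1-aligned)
  2..4  -- padding (2B)
  4..76  cooldown  (72B, 4-aligned)
  76..80  vx  (4B, 4-aligned)
  80..81  id  (1B, 1-aligned)
  81..82  -- padding (1B)
  82..84  z  (2B, 2-aligned)
  84..85  hp  (1B, 1-aligned)
  85..88  -- padding (3B)
  88..92  ammo  (4B, 4-aligned)
  92..94  vy  (2B, 2-aligned)
  94..96  -- tail padding (2B)
  sizeof = 96, alignof = 4
104 − 96 = 8

8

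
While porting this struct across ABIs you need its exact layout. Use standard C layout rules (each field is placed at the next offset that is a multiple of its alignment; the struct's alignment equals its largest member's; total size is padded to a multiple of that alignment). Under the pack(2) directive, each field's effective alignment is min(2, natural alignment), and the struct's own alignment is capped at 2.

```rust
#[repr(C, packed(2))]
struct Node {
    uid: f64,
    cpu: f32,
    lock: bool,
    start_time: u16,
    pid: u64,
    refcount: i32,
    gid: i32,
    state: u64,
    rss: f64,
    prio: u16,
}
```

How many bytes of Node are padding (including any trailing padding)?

@0: uid [8B, align 2] → 8
@8: cpu [4B, align 2] → 12
@12: lock [1B, align 1] → 13
+1 pad (align 2)
@14: start_time [2B, align 2] → 16
@16: pid [8B, align 2] → 24
@24: refcount [4B, align 2] → 28
@28: gid [4B, align 2] → 32
@32: state [8B, align 2] → 40
@40: rss [8B, align 2] → 48
@48: prio [2B, align 2] → 50
size 50, align 2
data bytes 49, size 50 → padding 1

1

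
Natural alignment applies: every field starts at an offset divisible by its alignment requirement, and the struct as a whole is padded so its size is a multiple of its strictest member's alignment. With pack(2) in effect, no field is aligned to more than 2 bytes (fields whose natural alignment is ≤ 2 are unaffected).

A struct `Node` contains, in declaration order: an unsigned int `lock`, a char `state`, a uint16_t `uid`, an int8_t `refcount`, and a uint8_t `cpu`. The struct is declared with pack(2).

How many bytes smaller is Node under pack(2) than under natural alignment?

2

natural layout:
  lock at 0 (size 4, align 4) → ends 4
  state at 4 (size 1, align 1) → ends 5
  pad 1 to align 2 for uid
  uid at 6 (size 2, align 2) → ends 8
  refcount at 8 (size 1, align 1) → ends 9
  cpu at 9 (size 1, align 1) → ends 10
  tail pad 2 to reach multiple of 4
  total 12 bytes, alignment 4
packed(2) layout:
  lock at 0 (size 4, align 2) → ends 4
  state at 4 (size 1, align 1) → ends 5
  pad 1 to align 2 for uid
  uid at 6 (size 2, align 2) → ends 8
  refcount at 8 (size 1, align 1) → ends 9
  cpu at 9 (size 1, align 1) → ends 10
  total 10 bytes, alignment 2
12 − 10 = 2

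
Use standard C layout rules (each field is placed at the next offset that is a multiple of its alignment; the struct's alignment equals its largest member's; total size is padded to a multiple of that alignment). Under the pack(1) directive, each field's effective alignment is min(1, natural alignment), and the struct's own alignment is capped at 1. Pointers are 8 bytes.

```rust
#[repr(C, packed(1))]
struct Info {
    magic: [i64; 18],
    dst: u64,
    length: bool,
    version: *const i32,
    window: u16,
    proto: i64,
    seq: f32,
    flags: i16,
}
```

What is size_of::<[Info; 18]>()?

3186

magic at 0 (size 144, align 1) → ends 144
dst at 144 (size 8, align 1) → ends 152
length at 152 (size 1, align 1) → ends 153
version at 153 (size 8, align 1) → ends 161
window at 161 (size 2, align 1) → ends 163
proto at 163 (size 8, align 1) → ends 171
seq at 171 (size 4, align 1) → ends 175
flags at 175 (size 2, align 1) → ends 177
total 177 bytes, alignment 1
array of 18: 18 × 177 = 3186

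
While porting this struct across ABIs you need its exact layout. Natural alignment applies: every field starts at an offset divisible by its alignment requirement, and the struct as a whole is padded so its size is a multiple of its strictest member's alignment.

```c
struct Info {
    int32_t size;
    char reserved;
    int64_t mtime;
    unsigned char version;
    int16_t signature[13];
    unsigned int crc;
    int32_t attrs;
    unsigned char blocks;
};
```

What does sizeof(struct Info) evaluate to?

56

@0: size [4B, align 4] → 4
@4: reserved [1B, align 1] → 5
+3 pad (align 8)
@8: mtime [8B, align 8] → 16
@16: version [1B, align 1] → 17
+1 pad (align 2)
@18: signature [26B, align 2] → 44
@44: crc [4B, align 4] → 48
@48: attrs [4B, align 4] → 52
@52: blocks [1B, align 1] → 53
+3 tail pad (align 8)
size 56, align 8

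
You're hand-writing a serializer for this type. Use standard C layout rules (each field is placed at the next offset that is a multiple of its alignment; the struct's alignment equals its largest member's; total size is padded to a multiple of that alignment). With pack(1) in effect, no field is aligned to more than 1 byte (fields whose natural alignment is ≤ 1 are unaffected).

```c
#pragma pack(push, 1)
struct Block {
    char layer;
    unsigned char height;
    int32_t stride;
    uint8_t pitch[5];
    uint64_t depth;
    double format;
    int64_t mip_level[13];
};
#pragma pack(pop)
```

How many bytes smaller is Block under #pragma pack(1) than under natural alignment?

5

natural layout:
  @0: layer [1B, align 1] → 1
  @1: height [1B, align 1] → 2
  +2 pad (align 4)
  @4: stride [4B, align 4] → 8
  @8: pitch [5B, align 1] → 13
  +3 pad (align 8)
  @16: depth [8B, align 8] → 24
  @24: format [8B, align 8] → 32
  @32: mip_level [104B, align 8] → 136
  size 136, align 8
packed(1) layout:
  @0: layer [1B, align 1] → 1
  @1: height [1B, align 1] → 2
  @2: stride [4B, align 1] → 6
  @6: pitch [5B, align 1] → 11
  @11: depth [8B, align 1] → 19
  @19: format [8B, align 1] → 27
  @27: mip_level [104B, align 1] → 131
  size 131, align 1
136 − 131 = 5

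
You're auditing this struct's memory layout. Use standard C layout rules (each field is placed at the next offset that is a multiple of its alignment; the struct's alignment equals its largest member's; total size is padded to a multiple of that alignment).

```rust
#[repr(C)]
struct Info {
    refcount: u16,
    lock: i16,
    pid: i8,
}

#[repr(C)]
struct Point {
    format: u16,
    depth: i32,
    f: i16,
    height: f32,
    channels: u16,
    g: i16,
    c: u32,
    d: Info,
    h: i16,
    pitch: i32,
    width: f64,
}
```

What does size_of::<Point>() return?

Info: refcount at 0 (size 2, align 2) → ends 2; lock at 2 (size 2, align 2) → ends 4; pid at 4 (size 1, align 1) → ends 5; tail pad 1 to reach multiple of 2; total 6 bytes, alignment 2
format at 0 (size 2, align 2) → ends 2
pad 2 to align 4 for depth
depth at 4 (size 4, align 4) → ends 8
f at 8 (size 2, align 2) → ends 10
pad 2 to align 4 for height
height at 12 (size 4, align 4) → ends 16
channels at 16 (size 2, align 2) → ends 18
g at 18 (size 2, align 2) → ends 20
c at 20 (size 4, align 4) → ends 24
d at 24 (size 6, align 2) → ends 30
h at 30 (size 2, align 2) → ends 32
pitch at 32 (size 4, align 4) → ends 36
pad 4 to align 8 for width
width at 40 (size 8, align 8) → ends 48
total 48 bytes, alignment 8

48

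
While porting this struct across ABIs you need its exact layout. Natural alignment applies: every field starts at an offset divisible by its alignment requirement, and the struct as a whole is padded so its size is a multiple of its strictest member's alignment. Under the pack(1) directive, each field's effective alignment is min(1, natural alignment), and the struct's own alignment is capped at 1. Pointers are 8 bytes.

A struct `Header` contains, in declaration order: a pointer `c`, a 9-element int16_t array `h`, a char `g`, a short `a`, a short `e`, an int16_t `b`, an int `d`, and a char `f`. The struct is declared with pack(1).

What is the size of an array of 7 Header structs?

c at 0 (size 8, align 1) → ends 8
h at 8 (size 18, align 1) → ends 26
g at 26 (size 1, align 1) → ends 27
a at 27 (size 2, align 1) → ends 29
e at 29 (size 2, align 1) → ends 31
b at 31 (size 2, align 1) → ends 33
d at 33 (size 4, align 1) → ends 37
f at 37 (size 1, align 1) → ends 38
total 38 bytes, alignment 1
array of 7: 7 × 38 = 266

266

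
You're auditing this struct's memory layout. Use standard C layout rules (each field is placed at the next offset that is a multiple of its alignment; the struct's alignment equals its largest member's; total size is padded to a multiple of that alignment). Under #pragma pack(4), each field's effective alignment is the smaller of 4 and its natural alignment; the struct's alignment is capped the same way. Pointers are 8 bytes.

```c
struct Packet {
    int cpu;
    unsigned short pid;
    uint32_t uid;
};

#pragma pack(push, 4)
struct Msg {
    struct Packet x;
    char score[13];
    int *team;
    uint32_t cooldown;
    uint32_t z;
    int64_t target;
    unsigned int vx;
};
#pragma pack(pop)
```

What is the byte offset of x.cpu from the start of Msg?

0

Packet: @0: cpu [4B, align 4] → 4; @4: pid [2B, align 2] → 6; +2 pad (align 4); @8: uid [4B, align 4] → 12; size 12, align 4
@0: x [12B, align 4] → 12
within Packet: cpu at 0
0 + 0 = 0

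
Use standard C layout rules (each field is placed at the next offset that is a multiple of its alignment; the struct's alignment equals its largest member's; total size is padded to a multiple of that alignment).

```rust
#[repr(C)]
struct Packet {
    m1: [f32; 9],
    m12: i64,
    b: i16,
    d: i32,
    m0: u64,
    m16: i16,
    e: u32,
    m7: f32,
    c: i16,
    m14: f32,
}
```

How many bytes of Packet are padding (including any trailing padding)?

m1 at 0 (size 36, align 4) → ends 36
pad 4 to align 8 for m12
m12 at 40 (size 8, align 8) → ends 48
b at 48 (size 2, align 2) → ends 50
pad 2 to align 4 for d
d at 52 (size 4, align 4) → ends 56
m0 at 56 (size 8, align 8) → ends 64
m16 at 64 (size 2, align 2) → ends 66
pad 2 to align 4 for e
e at 68 (size 4, align 4) → ends 72
m7 at 72 (size 4, align 4) → ends 76
c at 76 (size 2, align 2) → ends 78
pad 2 to align 4 for m14
m14 at 80 (size 4, align 4) → ends 84
tail pad 4 to reach multiple of 8
total 88 bytes, alignment 8
data bytes 74, size 88 → padding 14

14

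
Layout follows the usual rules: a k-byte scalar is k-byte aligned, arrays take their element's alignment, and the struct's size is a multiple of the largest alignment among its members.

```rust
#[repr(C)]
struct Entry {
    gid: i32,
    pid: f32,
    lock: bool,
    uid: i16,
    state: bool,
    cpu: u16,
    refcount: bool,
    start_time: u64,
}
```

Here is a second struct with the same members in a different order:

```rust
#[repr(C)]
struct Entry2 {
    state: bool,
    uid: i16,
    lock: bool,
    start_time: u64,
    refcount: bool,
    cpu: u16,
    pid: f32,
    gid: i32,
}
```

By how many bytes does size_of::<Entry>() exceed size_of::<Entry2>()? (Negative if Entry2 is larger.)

@0: gid [4B, align 4] → 4
@4: pid [4B, align 4] → 8
@8: lock [1B, align 1] → 9
+1 pad (align 2)
@10: uid [2B, align 2] → 12
@12: state [1B, align 1] → 13
+1 pad (align 2)
@14: cpu [2B, align 2] → 16
@16: refcount [1B, align 1] → 17
+7 pad (align 8)
@24: start_time [8B, align 8] → 32
size 32, align 8
— Entry2 —
@0: state [1B, align 1] → 1
+1 pad (align 2)
@2: uid [2B, align 2] → 4
@4: lock [1B, align 1] → 5
+3 pad (align 8)
@8: start_time [8B, align 8] → 16
@16: refcount [1B, align 1] → 17
+1 pad (align 2)
@18: cpu [2B, align 2] → 20
@20: pid [4B, align 4] → 24
@24: gid [4B, align 4] → 28
+4 tail pad (align 8)
size 32, align 8
32 − 32 = 0

0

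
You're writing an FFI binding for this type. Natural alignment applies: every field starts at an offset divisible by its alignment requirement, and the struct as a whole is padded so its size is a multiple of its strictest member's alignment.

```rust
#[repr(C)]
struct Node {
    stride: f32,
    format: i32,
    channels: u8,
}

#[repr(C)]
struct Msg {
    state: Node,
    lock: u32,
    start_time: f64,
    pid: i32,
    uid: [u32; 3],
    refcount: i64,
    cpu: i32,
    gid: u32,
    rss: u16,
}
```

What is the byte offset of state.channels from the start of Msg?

8

Node: stride at 0 (size 4, align 4) → ends 4; format at 4 (size 4, align 4) → ends 8; channels at 8 (size 1, align 1) → ends 9; tail pad 3 to reach multiple of 4; total 12 bytes, alignment 4
state at 0 (size 12, align 4) → ends 12
within Node: channels at 8
0 + 8 = 8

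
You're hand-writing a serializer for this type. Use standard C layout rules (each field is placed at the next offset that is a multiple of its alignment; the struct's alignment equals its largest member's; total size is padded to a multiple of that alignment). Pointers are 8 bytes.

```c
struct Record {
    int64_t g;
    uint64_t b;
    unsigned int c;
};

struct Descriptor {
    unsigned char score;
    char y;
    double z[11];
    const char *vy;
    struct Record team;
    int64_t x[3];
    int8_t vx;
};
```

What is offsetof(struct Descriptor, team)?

Record: 0..8  g  (8B, 8-aligned); 8..16  b  (8B, 8-aligned); 16..20  c  (4B, 4-aligned); 20..24  -- tail padding (4B); sizeof = 24, alignof = 8
0..1  score  (1B, 1-aligned)
1..2  y  (1B, 1-aligned)
2..8  -- padding (6B)
8..96  z  (88B, 8-aligned)
96..104  vy  (8B, 8-aligned)
104..128  team  (24B, 8-aligned)

104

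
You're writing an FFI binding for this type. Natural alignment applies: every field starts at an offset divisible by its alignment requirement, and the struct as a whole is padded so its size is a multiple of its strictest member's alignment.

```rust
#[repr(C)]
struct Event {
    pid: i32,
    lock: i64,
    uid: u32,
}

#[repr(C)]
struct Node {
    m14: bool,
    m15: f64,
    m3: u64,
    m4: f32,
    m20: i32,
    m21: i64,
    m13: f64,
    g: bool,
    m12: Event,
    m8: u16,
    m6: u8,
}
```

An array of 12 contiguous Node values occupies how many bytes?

Event: pid at 0 (size 4, align 4) → ends 4; pad 4 to align 8 for lock; lock at 8 (size 8, align 8) → ends 16; uid at 16 (size 4, align 4) → ends 20; tail pad 4 to reach multiple of 8; total 24 bytes, alignment 8
m14 at 0 (size 1, align 1) → ends 1
pad 7 to align 8 for m15
m15 at 8 (size 8, align 8) → ends 16
m3 at 16 (size 8, align 8) → ends 24
m4 at 24 (size 4, align 4) → ends 28
m20 at 28 (size 4, align 4) → ends 32
m21 at 32 (size 8, align 8) → ends 40
m13 at 40 (size 8, align 8) → ends 48
g at 48 (size 1, align 1) → ends 49
pad 7 to align 8 for m12
m12 at 56 (size 24, align 8) → ends 80
m8 at 80 (size 2, align 2) → ends 82
m6 at 82 (size 1, align 1) → ends 83
tail pad 5 to reach multiple of 8
total 88 bytes, alignment 8
array of 12: 12 × 88 = 1056

1056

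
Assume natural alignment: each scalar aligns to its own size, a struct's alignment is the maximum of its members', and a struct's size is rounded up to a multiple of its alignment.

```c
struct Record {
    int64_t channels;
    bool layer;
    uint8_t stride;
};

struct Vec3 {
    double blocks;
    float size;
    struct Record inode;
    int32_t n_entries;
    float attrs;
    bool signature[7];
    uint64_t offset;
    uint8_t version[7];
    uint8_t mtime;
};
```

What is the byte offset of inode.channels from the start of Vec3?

Record: channels at 0 (size 8, align 8) → ends 8; layer at 8 (size 1, align 1) → ends 9; stride at 9 (size 1, align 1) → ends 10; tail pad 6 to reach multiple of 8; total 16 bytes, alignment 8
blocks at 0 (size 8, align 8) → ends 8
size at 8 (size 4, align 4) → ends 12
pad 4 to align 8 for inode
inode at 16 (size 16, align 8) → ends 32
within Record: channels at 0
16 + 0 = 16

16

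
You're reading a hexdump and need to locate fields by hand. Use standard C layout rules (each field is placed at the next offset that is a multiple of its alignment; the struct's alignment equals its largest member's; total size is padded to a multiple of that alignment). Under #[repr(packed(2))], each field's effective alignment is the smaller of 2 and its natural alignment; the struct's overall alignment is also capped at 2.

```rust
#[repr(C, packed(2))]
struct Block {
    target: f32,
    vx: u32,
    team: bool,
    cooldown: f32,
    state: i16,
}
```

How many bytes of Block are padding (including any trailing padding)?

@0: target [4B, align 2] → 4
@4: vx [4B, align 2] → 8
@8: team [1B, align 1] → 9
+1 pad (align 2)
@10: cooldown [4B, align 2] → 14
@14: state [2B, align 2] → 16
size 16, align 2
data bytes 15, size 16 → padding 1

1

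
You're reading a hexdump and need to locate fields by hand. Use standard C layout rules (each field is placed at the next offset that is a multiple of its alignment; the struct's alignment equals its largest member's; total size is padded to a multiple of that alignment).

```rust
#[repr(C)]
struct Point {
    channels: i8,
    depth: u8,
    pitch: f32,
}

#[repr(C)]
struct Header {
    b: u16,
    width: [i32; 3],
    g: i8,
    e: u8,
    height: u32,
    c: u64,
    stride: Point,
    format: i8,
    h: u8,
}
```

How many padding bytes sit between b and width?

Point: 0..1  channels  (1B, 1-aligned); 1..2  depth  (1B, 1-aligned); 2..4  -- padding (2B); 4..8  pitch  (4B, 4-aligned); sizeof = 8, alignof = 4
0..2  b  (2B, 2-aligned)
2..4  -- padding (2B)
4..16  width  (12B, 4-aligned)

2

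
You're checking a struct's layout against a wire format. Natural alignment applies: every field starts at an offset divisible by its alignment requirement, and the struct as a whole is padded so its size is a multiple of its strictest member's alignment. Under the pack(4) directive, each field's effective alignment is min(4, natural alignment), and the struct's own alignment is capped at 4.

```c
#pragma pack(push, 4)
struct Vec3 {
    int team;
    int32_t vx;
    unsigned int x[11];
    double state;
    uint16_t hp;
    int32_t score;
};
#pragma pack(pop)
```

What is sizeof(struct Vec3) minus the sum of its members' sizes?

2

team at 0 (size 4, align 4) → ends 4
vx at 4 (size 4, align 4) → ends 8
x at 8 (size 44, align 4) → ends 52
state at 52 (size 8, align 4) → ends 60
hp at 60 (size 2, align 2) → ends 62
pad 2 to align 4 for score
score at 64 (size 4, align 4) → ends 68
total 68 bytes, alignment 4
data bytes 66, size 68 → padding 2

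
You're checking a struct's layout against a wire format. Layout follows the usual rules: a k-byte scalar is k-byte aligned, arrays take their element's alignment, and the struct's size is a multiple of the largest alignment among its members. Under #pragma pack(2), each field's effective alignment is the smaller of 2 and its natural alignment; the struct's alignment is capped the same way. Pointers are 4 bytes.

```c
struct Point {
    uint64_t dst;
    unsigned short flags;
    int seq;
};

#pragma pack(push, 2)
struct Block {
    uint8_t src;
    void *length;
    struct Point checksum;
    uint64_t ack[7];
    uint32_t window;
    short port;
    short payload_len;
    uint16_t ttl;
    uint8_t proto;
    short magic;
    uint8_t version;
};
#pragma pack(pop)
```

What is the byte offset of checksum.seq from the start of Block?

18

Point: 0..8  dst  (8B, 8-aligned); 8..10  flags  (2B, 2-aligned); 10..12  -- padding (2B); 12..16  seq  (4B, 4-aligned); sizeof = 16, alignof = 8
0..1  src  (1B, 1-aligned)
1..2  -- padding (1B)
2..6  length  (4B, 2-aligned)
6..22  checksum  (16B, 2-aligned)
within Point: seq at 12
6 + 12 = 18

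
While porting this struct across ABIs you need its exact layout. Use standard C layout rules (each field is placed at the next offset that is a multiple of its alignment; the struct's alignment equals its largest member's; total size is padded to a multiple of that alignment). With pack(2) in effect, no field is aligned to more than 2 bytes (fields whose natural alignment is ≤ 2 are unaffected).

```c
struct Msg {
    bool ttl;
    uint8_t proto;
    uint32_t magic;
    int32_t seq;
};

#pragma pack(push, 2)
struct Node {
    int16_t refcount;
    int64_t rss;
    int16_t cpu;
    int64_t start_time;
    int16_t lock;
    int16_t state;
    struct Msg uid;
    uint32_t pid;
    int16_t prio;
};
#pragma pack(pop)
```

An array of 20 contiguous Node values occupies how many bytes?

840

Msg: @0: ttl [1B, align 1] → 1; @1: proto [1B, align 1] → 2; +2 pad (align 4); @4: magic [4B, align 4] → 8; @8: seq [4B, align 4] → 12; size 12, align 4
@0: refcount [2B, align 2] → 2
@2: rss [8B, align 2] → 10
@10: cpu [2B, align 2] → 12
@12: start_time [8B, align 2] → 20
@20: lock [2B, align 2] → 22
@22: state [2B, align 2] → 24
@24: uid [12B, align 2] → 36
@36: pid [4B, align 2] → 40
@40: prio [2B, align 2] → 42
size 42, align 2
array of 20: 20 × 42 = 840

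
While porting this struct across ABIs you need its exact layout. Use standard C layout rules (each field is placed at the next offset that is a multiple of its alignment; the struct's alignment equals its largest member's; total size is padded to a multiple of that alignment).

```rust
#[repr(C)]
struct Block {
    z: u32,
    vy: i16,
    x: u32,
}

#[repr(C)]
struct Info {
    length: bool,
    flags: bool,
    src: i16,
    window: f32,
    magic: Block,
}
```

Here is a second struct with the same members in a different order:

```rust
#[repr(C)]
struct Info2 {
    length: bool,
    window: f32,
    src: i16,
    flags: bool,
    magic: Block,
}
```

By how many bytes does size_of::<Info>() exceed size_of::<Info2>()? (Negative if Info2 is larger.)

Block: z at 0 (size 4, align 4) → ends 4; vy at 4 (size 2, align 2) → ends 6; pad 2 to align 4 for x; x at 8 (size 4, align 4) → ends 12; total 12 bytes, alignment 4
length at 0 (size 1, align 1) → ends 1
flags at 1 (size 1, align 1) → ends 2
src at 2 (size 2, align 2) → ends 4
window at 4 (size 4, align 4) → ends 8
magic at 8 (size 12, align 4) → ends 20
total 20 bytes, alignment 4
— Info2 —
length at 0 (size 1, align 1) → ends 1
pad 3 to align 4 for window
window at 4 (size 4, align 4) → ends 8
src at 8 (size 2, align 2) → ends 10
flags at 10 (size 1, align 1) → ends 11
pad 1 to align 4 for magic
magic at 12 (size 12, align 4) → ends 24
total 24 bytes, alignment 4
20 − 24 = -4

-4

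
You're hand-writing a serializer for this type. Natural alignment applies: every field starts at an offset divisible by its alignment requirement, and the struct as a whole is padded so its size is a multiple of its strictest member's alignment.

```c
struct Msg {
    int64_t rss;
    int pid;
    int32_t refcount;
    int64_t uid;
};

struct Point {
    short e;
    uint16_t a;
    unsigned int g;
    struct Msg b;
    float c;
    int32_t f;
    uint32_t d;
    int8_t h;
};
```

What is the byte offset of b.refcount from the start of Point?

Msg: rss at 0 (size 8, align 8) → ends 8; pid at 8 (size 4, align 4) → ends 12; refcount at 12 (size 4, align 4) → ends 16; uid at 16 (size 8, align 8) → ends 24; total 24 bytes, alignment 8
e at 0 (size 2, align 2) → ends 2
a at 2 (size 2, align 2) → ends 4
g at 4 (size 4, align 4) → ends 8
b at 8 (size 24, align 8) → ends 32
within Msg: refcount at 12
8 + 12 = 20

20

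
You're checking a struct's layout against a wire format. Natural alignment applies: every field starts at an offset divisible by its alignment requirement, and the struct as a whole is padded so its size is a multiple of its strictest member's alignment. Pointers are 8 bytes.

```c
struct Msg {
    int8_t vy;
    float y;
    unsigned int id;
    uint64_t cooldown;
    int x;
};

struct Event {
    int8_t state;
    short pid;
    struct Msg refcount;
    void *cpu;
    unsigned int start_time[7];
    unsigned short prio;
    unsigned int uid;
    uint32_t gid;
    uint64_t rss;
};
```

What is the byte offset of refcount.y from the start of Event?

12

Msg: 0..1  vy  (1B, 1-aligned); 1..4  -- padding (3B); 4..8  y  (4B, 4-aligned); 8..12  id  (4B, 4-aligned); 12..16  -- padding (4B); 16..24  cooldown  (8B, 8-aligned); 24..28  x  (4B, 4-aligned); 28..32  -- tail padding (4B); sizeof = 32, alignof = 8
0..1  state  (1B, 1-aligned)
1..2  -- padding (1B)
2..4  pid  (2B, 2-aligned)
4..8  -- padding (4B)
8..40  refcount  (32B, 8-aligned)
within Msg: y at 4
8 + 4 = 12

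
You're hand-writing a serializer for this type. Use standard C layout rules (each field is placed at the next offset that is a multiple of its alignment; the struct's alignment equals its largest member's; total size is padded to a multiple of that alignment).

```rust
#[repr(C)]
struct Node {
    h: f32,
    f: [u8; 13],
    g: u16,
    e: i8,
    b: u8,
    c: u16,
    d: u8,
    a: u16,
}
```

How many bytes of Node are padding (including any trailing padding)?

2

h at 0 (size 4, align 4) → ends 4
f at 4 (size 13, align 1) → ends 17
pad 1 to align 2 for g
g at 18 (size 2, align 2) → ends 20
e at 20 (size 1, align 1) → ends 21
b at 21 (size 1, align 1) → ends 22
c at 22 (size 2, align 2) → ends 24
d at 24 (size 1, align 1) → ends 25
pad 1 to align 2 for a
a at 26 (size 2, align 2) → ends 28
total 28 bytes, alignment 4
data bytes 26, size 28 → padding 2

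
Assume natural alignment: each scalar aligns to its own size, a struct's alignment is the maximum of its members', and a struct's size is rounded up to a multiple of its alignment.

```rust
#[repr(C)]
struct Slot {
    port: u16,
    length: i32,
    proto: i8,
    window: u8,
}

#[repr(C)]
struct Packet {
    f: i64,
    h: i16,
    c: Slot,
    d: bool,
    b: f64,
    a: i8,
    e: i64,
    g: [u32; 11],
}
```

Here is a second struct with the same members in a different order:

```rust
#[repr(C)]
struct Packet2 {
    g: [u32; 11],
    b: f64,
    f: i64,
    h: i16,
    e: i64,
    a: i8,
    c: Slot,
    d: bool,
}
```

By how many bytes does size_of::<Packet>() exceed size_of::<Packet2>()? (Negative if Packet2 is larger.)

Slot: 0..2  port  (2B, 2-aligned); 2..4  -- padding (2B); 4..8  length  (4B, 4-aligned); 8..9  proto  (1B, 1-aligned); 9..10  window  (1B, 1-aligned); 10..12  -- tail padding (2B); sizeof = 12, alignof = 4
0..8  f  (8B, 8-aligned)
8..10  h  (2B, 2-aligned)
10..12  -- padding (2B)
12..24  c  (12B, 4-aligned)
24..25  d  (1B, 1-aligned)
25..32  -- padding (7B)
32..40  b  (8B, 8-aligned)
40..41  a  (1B, 1-aligned)
41..48  -- padding (7B)
48..56  e  (8B, 8-aligned)
56..100  g  (44B, 4-aligned)
100..104  -- tail padding (4B)
sizeof = 104, alignof = 8
— Packet2 —
0..44  g  (44B, 4-aligned)
44..48  -- padding (4B)
48..56  b  (8B, 8-aligned)
56..64  f  (8B, 8-aligned)
64..66  h  (2B, 2-aligned)
66..72  -- padding (6B)
72..80  e  (8B, 8-aligned)
80..81  a  (1B, 1-aligned)
81..84  -- padding (3B)
84..96  c  (12B, 4-aligned)
96..97  d  (1B, 1-aligned)
97..104  -- tail padding (7B)
sizeof = 104, alignof = 8
104 − 104 = 0

0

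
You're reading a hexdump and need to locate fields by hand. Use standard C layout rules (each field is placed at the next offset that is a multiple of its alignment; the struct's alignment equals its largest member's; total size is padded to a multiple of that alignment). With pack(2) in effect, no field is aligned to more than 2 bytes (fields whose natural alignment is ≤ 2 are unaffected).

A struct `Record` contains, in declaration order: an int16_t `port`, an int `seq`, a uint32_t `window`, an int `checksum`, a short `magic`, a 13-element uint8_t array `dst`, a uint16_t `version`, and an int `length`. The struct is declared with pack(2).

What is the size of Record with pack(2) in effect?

0..2  port  (2B, 2-aligned)
2..6  seq  (4B, 2-aligned)
6..10  window  (4B, 2-aligned)
10..14  checksum  (4B, 2-aligned)
14..16  magic  (2B, 2-aligned)
16..29  dst  (13B, 1-aligned)
29..30  -- padding (1B)
30..32  version  (2B, 2-aligned)
32..36  length  (4B, 2-aligned)
sizeof = 36, alignof = 2

36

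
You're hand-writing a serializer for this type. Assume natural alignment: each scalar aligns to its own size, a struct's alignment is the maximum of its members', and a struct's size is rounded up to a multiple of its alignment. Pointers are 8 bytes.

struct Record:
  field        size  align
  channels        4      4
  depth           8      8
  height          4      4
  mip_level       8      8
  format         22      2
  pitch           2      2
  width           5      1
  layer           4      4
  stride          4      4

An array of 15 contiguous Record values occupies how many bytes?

channels at 0 (size 4, align 4) → ends 4
pad 4 to align 8 for depth
depth at 8 (size 8, align 8) → ends 16
height at 16 (size 4, align 4) → ends 20
pad 4 to align 8 for mip_level
mip_level at 24 (size 8, align 8) → ends 32
format at 32 (size 22, align 2) → ends 54
pitch at 54 (size 2, align 2) → ends 56
width at 56 (size 5, align 1) → ends 61
pad 3 to align 4 for layer
layer at 64 (size 4, align 4) → ends 68
stride at 68 (size 4, align 4) → ends 72
total 72 bytes, alignment 8
array of 15: 15 × 72 = 1080

1080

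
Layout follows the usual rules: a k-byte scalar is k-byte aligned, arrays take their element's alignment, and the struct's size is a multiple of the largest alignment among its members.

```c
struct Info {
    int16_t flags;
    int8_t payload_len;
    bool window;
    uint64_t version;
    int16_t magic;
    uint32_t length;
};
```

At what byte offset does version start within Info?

@0: flags [2B, align 2] → 2
@2: payload_len [1B, align 1] → 3
@3: window [1B, align 1] → 4
+4 pad (align 8)
@8: version [8B, align 8] → 16

8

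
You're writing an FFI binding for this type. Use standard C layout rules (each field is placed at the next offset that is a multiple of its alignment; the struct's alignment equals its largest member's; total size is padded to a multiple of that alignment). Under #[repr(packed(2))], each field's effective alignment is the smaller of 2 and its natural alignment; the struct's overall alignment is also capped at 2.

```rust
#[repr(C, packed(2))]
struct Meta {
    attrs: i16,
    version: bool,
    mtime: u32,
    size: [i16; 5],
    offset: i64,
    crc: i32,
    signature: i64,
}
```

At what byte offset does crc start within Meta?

attrs at 0 (size 2, align 2) → ends 2
version at 2 (size 1, align 1) → ends 3
pad 1 to align 2 for mtime
mtime at 4 (size 4, align 2) → ends 8
size at 8 (size 10, align 2) → ends 18
offset at 18 (size 8, align 2) → ends 26
crc at 26 (size 4, align 2) → ends 30

26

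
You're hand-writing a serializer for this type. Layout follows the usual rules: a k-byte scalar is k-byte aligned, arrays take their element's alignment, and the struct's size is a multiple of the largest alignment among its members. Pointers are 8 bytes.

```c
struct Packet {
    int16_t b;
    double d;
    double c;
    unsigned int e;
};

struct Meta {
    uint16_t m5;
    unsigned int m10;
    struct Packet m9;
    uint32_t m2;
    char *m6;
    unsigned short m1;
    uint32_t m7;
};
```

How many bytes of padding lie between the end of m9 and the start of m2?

Packet: b at 0 (size 2, align 2) → ends 2; pad 6 to align 8 for d; d at 8 (size 8, align 8) → ends 16; c at 16 (size 8, align 8) → ends 24; e at 24 (size 4, align 4) → ends 28; tail pad 4 to reach multiple of 8; total 32 bytes, alignment 8
m5 at 0 (size 2, align 2) → ends 2
pad 2 to align 4 for m10
m10 at 4 (size 4, align 4) → ends 8
m9 at 8 (size 32, align 8) → ends 40
m2 at 40 (size 4, align 4) → ends 44

0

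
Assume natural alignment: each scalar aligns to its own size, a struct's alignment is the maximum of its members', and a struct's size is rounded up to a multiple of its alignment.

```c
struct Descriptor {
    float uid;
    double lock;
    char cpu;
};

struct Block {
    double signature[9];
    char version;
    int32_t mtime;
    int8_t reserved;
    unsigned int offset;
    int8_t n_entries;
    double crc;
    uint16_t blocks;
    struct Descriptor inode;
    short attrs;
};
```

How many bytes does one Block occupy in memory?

144 bytes

Descriptor: uid at 0 (size 4, align 4) → ends 4; pad 4 to align 8 for lock; lock at 8 (size 8, align 8) → ends 16; cpu at 16 (size 1, align 1) → ends 17; tail pad 7 to reach multiple of 8; total 24 bytes, alignment 8
signature at 0 (size 72, align 8) → ends 72
version at 72 (size 1, align 1) → ends 73
pad 3 to align 4 for mtime
mtime at 76 (size 4, align 4) → ends 80
reserved at 80 (size 1, align 1) → ends 81
pad 3 to align 4 for offset
offset at 84 (size 4, align 4) → ends 88
n_entries at 88 (size 1, align 1) → ends 89
pad 7 to align 8 for crc
crc at 96 (size 8, align 8) → ends 104
blocks at 104 (size 2, align 2) → ends 106
pad 6 to align 8 for inode
inode at 112 (size 24, align 8) → ends 136
attrs at 136 (size 2, align 2) → ends 138
tail pad 6 to reach multiple of 8
total 144 bytes, alignment 8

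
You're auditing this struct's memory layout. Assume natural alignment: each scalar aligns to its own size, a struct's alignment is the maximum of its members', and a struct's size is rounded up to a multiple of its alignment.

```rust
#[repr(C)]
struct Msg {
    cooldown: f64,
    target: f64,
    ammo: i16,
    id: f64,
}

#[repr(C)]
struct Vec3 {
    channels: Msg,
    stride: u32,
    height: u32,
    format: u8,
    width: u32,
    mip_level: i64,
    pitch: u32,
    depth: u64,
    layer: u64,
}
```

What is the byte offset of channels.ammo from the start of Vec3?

Msg: 0..8  cooldown  (8B, 8-aligned); 8..16  target  (8B, 8-aligned); 16..18  ammo  (2B, 2-aligned); 18..24  -- padding (6B); 24..32  id  (8B, 8-aligned); sizeof = 32, alignof = 8
0..32  channels  (32B, 8-aligned)
within Msg: ammo at 16
0 + 16 = 16

16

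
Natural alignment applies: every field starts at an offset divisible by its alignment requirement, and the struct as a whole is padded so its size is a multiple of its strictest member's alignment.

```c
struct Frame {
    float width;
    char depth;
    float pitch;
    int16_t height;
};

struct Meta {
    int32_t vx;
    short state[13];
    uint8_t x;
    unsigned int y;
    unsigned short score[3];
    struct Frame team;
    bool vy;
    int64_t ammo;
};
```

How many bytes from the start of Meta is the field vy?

60

Frame: 0..4  width  (4B, 4-aligned); 4..5  depth  (1B, 1-aligned); 5..8  -- padding (3B); 8..12  pitch  (4B, 4-aligned); 12..14  height  (2B, 2-aligned); 14..16  -- tail padding (2B); sizeof = 16, alignof = 4
0..4  vx  (4B, 4-aligned)
4..30  state  (26B, 2-aligned)
30..31  x  (1B, 1-aligned)
31..32  -- padding (1B)
32..36  y  (4B, 4-aligned)
36..42  score  (6B, 2-aligned)
42..44  -- padding (2B)
44..60  team  (16B, 4-aligned)
60..61  vy  (1B, 1-aligned)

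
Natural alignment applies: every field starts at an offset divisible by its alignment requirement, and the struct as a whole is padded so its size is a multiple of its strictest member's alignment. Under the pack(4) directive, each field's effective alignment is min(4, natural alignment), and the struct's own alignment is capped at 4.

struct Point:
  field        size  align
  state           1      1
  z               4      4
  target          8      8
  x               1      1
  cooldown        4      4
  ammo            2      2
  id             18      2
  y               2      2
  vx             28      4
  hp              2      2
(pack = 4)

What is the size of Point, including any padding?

80 bytes

@0: state [1B, align 1] → 1
+3 pad (align 4)
@4: z [4B, align 4] → 8
@8: target [8B, align 4] → 16
@16: x [1B, align 1] → 17
+3 pad (align 4)
@20: cooldown [4B, align 4] → 24
@24: ammo [2B, align 2] → 26
@26: id [18B, align 2] → 44
@44: y [2B, align 2] → 46
+2 pad (align 4)
@48: vx [28B, align 4] → 76
@76: hp [2B, align 2] → 78
+2 tail pad (align 4)
size 80, align 4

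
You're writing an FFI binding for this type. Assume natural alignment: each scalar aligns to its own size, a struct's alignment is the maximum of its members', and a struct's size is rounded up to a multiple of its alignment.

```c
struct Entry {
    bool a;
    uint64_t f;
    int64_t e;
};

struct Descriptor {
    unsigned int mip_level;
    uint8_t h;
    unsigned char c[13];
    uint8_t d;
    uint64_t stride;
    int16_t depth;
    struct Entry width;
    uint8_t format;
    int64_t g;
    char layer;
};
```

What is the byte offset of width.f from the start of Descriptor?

Entry: a at 0 (size 1, align 1) → ends 1; pad 7 to align 8 for f; f at 8 (size 8, align 8) → ends 16; e at 16 (size 8, align 8) → ends 24; total 24 bytes, alignment 8
mip_level at 0 (size 4, align 4) → ends 4
h at 4 (size 1, align 1) → ends 5
c at 5 (size 13, align 1) → ends 18
d at 18 (size 1, align 1) → ends 19
pad 5 to align 8 for stride
stride at 24 (size 8, align 8) → ends 32
depth at 32 (size 2, align 2) → ends 34
pad 6 to align 8 for width
width at 40 (size 24, align 8) → ends 64
within Entry: f at 8
40 + 8 = 48

48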